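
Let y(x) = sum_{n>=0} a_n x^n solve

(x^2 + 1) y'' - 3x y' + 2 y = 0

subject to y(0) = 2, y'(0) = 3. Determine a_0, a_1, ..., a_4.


Ansatz: y(x) = sum_{n>=0} a_n x^n, so y'(x) = sum_{n>=1} n a_n x^(n-1) and y''(x) = sum_{n>=2} n(n-1) a_n x^(n-2).
Substitute into P(x) y'' + Q(x) y' + R(x) y = 0 with P(x) = x^2 + 1, Q(x) = -3x, R(x) = 2, and match powers of x.
Initial conditions: a_0 = 2, a_1 = 3.
Setting the coefficient of each power of x to zero and solving order by order (substituting the coefficients already found):
  x^0: 2 a_2 + 2 a_0 = 0  ->  2 a_2 = -2 a_0 = -4  ->  a_2 = -2
  x^1: 6 a_3 - a_1 = 0  ->  6 a_3 = a_1 = 3  ->  a_3 = 1/2
  x^2: 12 a_4 - 2 a_2 = 0  ->  12 a_4 = 2 a_2 = -4  ->  a_4 = -1/3
Truncated series: y(x) = 2 + 3 x - 2 x^2 + (1/2) x^3 - (1/3) x^4 + O(x^5).

a_0 = 2; a_1 = 3; a_2 = -2; a_3 = 1/2; a_4 = -1/3


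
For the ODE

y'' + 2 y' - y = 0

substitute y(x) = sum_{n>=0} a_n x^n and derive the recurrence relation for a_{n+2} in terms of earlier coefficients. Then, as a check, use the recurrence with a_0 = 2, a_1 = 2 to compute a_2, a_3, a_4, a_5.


Substitute y = sum_n a_n x^n.
y''(x) has coefficient (n+2)(n+1) a_{n+2} at x^n;
2 y'(x) has coefficient 2 (n+1) a_{n+1} at x^n;
-y(x) has coefficient -1 a_n at x^n.
Matching x^n: (n+2)(n+1) a_{n+2} + 2 (n+1) a_{n+1} - 1 a_n = 0.
Thus a_{n+2} = [-2 (n+1) a_{n+1} + 1 a_n] / ((n+1)(n+2)).

Check with a_0 = 2, a_1 = 2 (apply the recurrence for n = 0, 1, 2, 3): a_0 = 2, a_1 = 2, a_2 = -1, a_3 = 1, a_4 = -7/12, a_5 = 17/60.

a_(n+2) = [-2 (n+1) a_(n+1) + 1 a_n] / ((n+1)(n+2)); check: a_0 = 2, a_1 = 2, a_2 = -1, a_3 = 1, a_4 = -7/12, a_5 = 17/60


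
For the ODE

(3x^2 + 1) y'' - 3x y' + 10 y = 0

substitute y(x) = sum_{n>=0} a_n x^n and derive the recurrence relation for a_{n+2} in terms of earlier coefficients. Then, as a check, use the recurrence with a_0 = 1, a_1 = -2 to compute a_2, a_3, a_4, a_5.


Substitute y = sum_n a_n x^n.
(1 + 3 x^2) y'' contributes (n+2)(n+1) a_{n+2} + 3 n(n-1) a_n at x^n.
-3 x y'(x) contributes -3 n a_n at x^n.
10 y(x) contributes 10 a_n at x^n.
Matching x^n: (n+2)(n+1) a_{n+2} + (3 n(n-1) - 3 n + 10) a_n = 0.
Thus a_{n+2} = (-3 n(n-1) + 3 n - 10) / ((n+1)(n+2)) * a_n.

Check with a_0 = 1, a_1 = -2 (apply the recurrence for n = 0, 1, 2, 3): a_0 = 1, a_1 = -2, a_2 = -5, a_3 = 7/3, a_4 = 25/6, a_5 = -133/60.

a_(n+2) = (-3 n(n-1) + 3 n - 10) / ((n+1)(n+2)) * a_n; check: a_0 = 1, a_1 = -2, a_2 = -5, a_3 = 7/3, a_4 = 25/6, a_5 = -133/60


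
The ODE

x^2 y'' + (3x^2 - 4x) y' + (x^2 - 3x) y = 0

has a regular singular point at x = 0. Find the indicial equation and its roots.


Divide by x^2 to reach normal form y'' + P_1(x) y' + P_2(x) y = 0 with P_1(x) = 3 - 4/x and P_2(x) = 1 - 3/x.
x = 0 is a singular point because the y'-coefficient 3 - 4/x has a pole at x = 0 and the y-coefficient 1 - 3/x has a pole at x = 0.
It is a regular singular point because x P_1(x) = p(x) = 3x - 4 and x^2 P_2(x) = q(x) = x^2 - 3x are polynomials, hence analytic at x = 0.
p(0) = -4,  q(0) = 0.
Indicial equation: r(r-1) + p(0) r + q(0) = 0, i.e. r^2 + (p(0) - 1) r + q(0) = 0, i.e. r^2 - 5 r = 0.
Discriminant: (-5)^2 - 4(0) = 25, so r = (5 ± 5)/2.
Solving: r_1 = 5, r_2 = 0.

indicial: r^2 - 5 r = 0; roots r_1 = 5, r_2 = 0


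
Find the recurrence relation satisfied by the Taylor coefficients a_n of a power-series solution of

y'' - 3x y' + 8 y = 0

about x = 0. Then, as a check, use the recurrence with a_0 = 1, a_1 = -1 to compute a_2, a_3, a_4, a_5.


Substitute y = sum_n a_n x^n.
y''(x) has coefficient (n+2)(n+1) a_{n+2} at x^n;
-3 x y'(x) has coefficient -3 n a_n at x^n (shift);
8 y(x) has coefficient 8 a_n at x^n.
Matching x^n: (n+2)(n+1) a_{n+2} + (-3n + 8) a_n = 0.
Thus a_{n+2} = (3n - 8) / ((n+1)(n+2)) * a_n.

Check with a_0 = 1, a_1 = -1 (apply the recurrence for n = 0, 1, 2, 3): a_0 = 1, a_1 = -1, a_2 = -4, a_3 = 5/6, a_4 = 2/3, a_5 = 1/24.

a_(n+2) = (3n - 8) / ((n+1)(n+2)) * a_n; check: a_0 = 1, a_1 = -1, a_2 = -4, a_3 = 5/6, a_4 = 2/3, a_5 = 1/24


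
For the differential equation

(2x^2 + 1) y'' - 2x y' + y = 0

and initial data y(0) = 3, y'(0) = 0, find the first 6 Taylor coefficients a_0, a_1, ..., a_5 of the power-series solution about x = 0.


Ansatz: y(x) = sum_{n>=0} a_n x^n, so y'(x) = sum_{n>=1} n a_n x^(n-1) and y''(x) = sum_{n>=2} n(n-1) a_n x^(n-2).
Substitute into P(x) y'' + Q(x) y' + R(x) y = 0 with P(x) = 2x^2 + 1, Q(x) = -2x, R(x) = 1, and match powers of x.
Initial conditions: a_0 = 3, a_1 = 0.
Setting the coefficient of each power of x to zero and solving order by order (substituting the coefficients already found):
  x^0: 2 a_2 + a_0 = 0  ->  2 a_2 = -a_0 = -3  ->  a_2 = -3/2
  x^1: 6 a_3 - a_1 = 0  ->  6 a_3 = a_1 = 0  ->  a_3 = 0
  x^2: 12 a_4 + a_2 = 0  ->  12 a_4 = -a_2 = 3/2  ->  a_4 = 1/8
  x^3: 20 a_5 + 7 a_3 = 0  ->  20 a_5 = -7 a_3 = 0  ->  a_5 = 0
Truncated series: y(x) = 3 - (3/2) x^2 + (1/8) x^4 + O(x^6).

a_0 = 3; a_1 = 0; a_2 = -3/2; a_3 = 0; a_4 = 1/8; a_5 = 0


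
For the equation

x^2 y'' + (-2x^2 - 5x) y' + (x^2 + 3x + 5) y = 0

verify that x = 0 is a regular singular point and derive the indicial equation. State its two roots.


Divide by x^2 to reach normal form y'' + P_1(x) y' + P_2(x) y = 0 with P_1(x) = -2 - 5/x and P_2(x) = 1 + 3/x + 5/x^2.
x = 0 is a singular point because the y'-coefficient -2 - 5/x has a pole at x = 0 and the y-coefficient 1 + 3/x + 5/x^2 has a pole at x = 0.
It is a regular singular point because x P_1(x) = p(x) = -2x - 5 and x^2 P_2(x) = q(x) = x^2 + 3x + 5 are polynomials, hence analytic at x = 0.
p(0) = -5,  q(0) = 5.
Indicial equation: r(r-1) + p(0) r + q(0) = 0, i.e. r^2 + (p(0) - 1) r + q(0) = 0, i.e. r^2 - 6 r + 5 = 0.
Discriminant: (-6)^2 - 4(5) = 16, so r = (6 ± 4)/2.
Solving: r_1 = 5, r_2 = 1.

indicial: r^2 - 6 r + 5 = 0; roots r_1 = 5, r_2 = 1


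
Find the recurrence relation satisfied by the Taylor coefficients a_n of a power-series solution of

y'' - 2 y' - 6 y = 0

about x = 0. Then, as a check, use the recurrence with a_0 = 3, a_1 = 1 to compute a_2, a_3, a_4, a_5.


Substitute y = sum_n a_n x^n.
y''(x) has coefficient (n+2)(n+1) a_{n+2} at x^n;
-2 y'(x) has coefficient -2 (n+1) a_{n+1} at x^n;
-6 y(x) has coefficient -6 a_n at x^n.
Matching x^n: (n+2)(n+1) a_{n+2} - 2 (n+1) a_{n+1} - 6 a_n = 0.
Thus a_{n+2} = [2 (n+1) a_{n+1} + 6 a_n] / ((n+1)(n+2)).

Check with a_0 = 3, a_1 = 1 (apply the recurrence for n = 0, 1, 2, 3): a_0 = 3, a_1 = 1, a_2 = 10, a_3 = 23/3, a_4 = 53/6, a_5 = 35/6.

a_(n+2) = [2 (n+1) a_(n+1) + 6 a_n] / ((n+1)(n+2)); check: a_0 = 3, a_1 = 1, a_2 = 10, a_3 = 23/3, a_4 = 53/6, a_5 = 35/6


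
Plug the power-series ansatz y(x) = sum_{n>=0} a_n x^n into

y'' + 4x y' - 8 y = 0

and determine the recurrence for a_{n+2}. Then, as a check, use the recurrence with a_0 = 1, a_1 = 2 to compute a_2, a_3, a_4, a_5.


Substitute y = sum_n a_n x^n.
y''(x) has coefficient (n+2)(n+1) a_{n+2} at x^n;
4 x y'(x) has coefficient 4 n a_n at x^n (shift);
-8 y(x) has coefficient -8 a_n at x^n.
Matching x^n: (n+2)(n+1) a_{n+2} + (4n - 8) a_n = 0.
Thus a_{n+2} = (-4n + 8) / ((n+1)(n+2)) * a_n.

Check with a_0 = 1, a_1 = 2 (apply the recurrence for n = 0, 1, 2, 3): a_0 = 1, a_1 = 2, a_2 = 4, a_3 = 4/3, a_4 = 0, a_5 = -4/15.

a_(n+2) = (-4n + 8) / ((n+1)(n+2)) * a_n; check: a_0 = 1, a_1 = 2, a_2 = 4, a_3 = 4/3, a_4 = 0, a_5 = -4/15


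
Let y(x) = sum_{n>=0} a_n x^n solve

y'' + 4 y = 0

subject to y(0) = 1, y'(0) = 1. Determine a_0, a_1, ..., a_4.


Ansatz: y(x) = sum_{n>=0} a_n x^n, so y'(x) = sum_{n>=1} n a_n x^(n-1) and y''(x) = sum_{n>=2} n(n-1) a_n x^(n-2).
Substitute into P(x) y'' + Q(x) y' + R(x) y = 0 with P(x) = 1, Q(x) = 0, R(x) = 4, and match powers of x.
Initial conditions: a_0 = 1, a_1 = 1.
Setting the coefficient of each power of x to zero and solving order by order (substituting the coefficients already found):
  x^0: 2 a_2 + 4 a_0 = 0  ->  2 a_2 = -4 a_0 = -4  ->  a_2 = -2
  x^1: 6 a_3 + 4 a_1 = 0  ->  6 a_3 = -4 a_1 = -4  ->  a_3 = -2/3
  x^2: 12 a_4 + 4 a_2 = 0  ->  12 a_4 = -4 a_2 = 8  ->  a_4 = 2/3
Truncated series: y(x) = 1 + x - 2 x^2 - (2/3) x^3 + (2/3) x^4 + O(x^5).

a_0 = 1; a_1 = 1; a_2 = -2; a_3 = -2/3; a_4 = 2/3


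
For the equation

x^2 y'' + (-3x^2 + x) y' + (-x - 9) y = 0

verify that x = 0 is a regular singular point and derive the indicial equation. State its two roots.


Divide by x^2 to reach normal form y'' + P_1(x) y' + P_2(x) y = 0 with P_1(x) = -3 + 1/x and P_2(x) = -1/x - 9/x^2.
x = 0 is a singular point because the y'-coefficient -3 + 1/x has a pole at x = 0 and the y-coefficient -1/x - 9/x^2 has a pole at x = 0.
It is a regular singular point because x P_1(x) = p(x) = 1 - 3x and x^2 P_2(x) = q(x) = -x - 9 are polynomials, hence analytic at x = 0.
p(0) = 1,  q(0) = -9.
Indicial equation: r(r-1) + p(0) r + q(0) = 0, i.e. r^2 + (p(0) - 1) r + q(0) = 0, i.e. r^2 - 9 = 0.
Discriminant: (0)^2 - 4(-9) = 36, so r = (0 ± 6)/2.
Solving: r_1 = 3, r_2 = -3.

indicial: r^2 - 9 = 0; roots r_1 = 3, r_2 = -3


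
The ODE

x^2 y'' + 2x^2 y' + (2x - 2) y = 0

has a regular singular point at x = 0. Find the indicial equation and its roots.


Divide by x^2 to reach normal form y'' + P_1(x) y' + P_2(x) y = 0 with P_1(x) = 2 and P_2(x) = 2/x - 2/x^2.
x = 0 is a singular point because the y-coefficient 2/x - 2/x^2 has a pole at x = 0.
It is a regular singular point because x P_1(x) = p(x) = 2x and x^2 P_2(x) = q(x) = 2x - 2 are polynomials, hence analytic at x = 0.
p(0) = 0,  q(0) = -2.
Indicial equation: r(r-1) + p(0) r + q(0) = 0, i.e. r^2 + (p(0) - 1) r + q(0) = 0, i.e. r^2 - 1 r - 2 = 0.
Discriminant: (-1)^2 - 4(-2) = 9, so r = (1 ± 3)/2.
Solving: r_1 = 2, r_2 = -1.

indicial: r^2 - 1 r - 2 = 0; roots r_1 = 2, r_2 = -1


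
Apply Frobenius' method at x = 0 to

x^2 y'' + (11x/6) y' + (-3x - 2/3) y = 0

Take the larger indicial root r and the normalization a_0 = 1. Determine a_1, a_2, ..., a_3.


Write in Frobenius form y'' + (p(x)/x) y' + (q(x)/x^2) y = 0:
  p(x) = 11/6,  q(x) = -3x - 2/3.
Indicial equation: r(r-1) + (11/6) r + (-2/3) = 0 -> roots r_1 = 1/2, r_2 = -4/3.
Take r = r_1 = 1/2. Let y(x) = x^r sum_{n>=0} a_n x^n with a_0 = 1.
Substitute y = x^r sum a_n x^n and match x^{r+n}. The recurrence is
  D(n) a_n - 3 a_{n-1} = 0,  where D(n) = (r+n)(r+n-1) + (11/6)(r+n) + (-2/3).
  a_n = 3 / D(n) * a_{n-1}.
Since the indicial polynomial factors as (r - r_1)(r - r_2), D(n) = (r_1 + n - r_1)(r_1 + n - r_2) = n(n + 11/6).
Evaluating step by step (a_0 = 1):
  n = 1: D(1) = 1(1 + 11/6) = 17/6; numerator = 3(1) = 3; a_1 = (3)/(17/6) = 18/17
  n = 2: D(2) = 2(2 + 11/6) = 23/3; numerator = 3(18/17) = 54/17; a_2 = (54/17)/(23/3) = 162/391
  n = 3: D(3) = 3(3 + 11/6) = 29/2; numerator = 3(162/391) = 486/391; a_3 = (486/391)/(29/2) = 972/11339

r = 1/2; a_0 = 1; a_1 = 18/17; a_2 = 162/391; a_3 = 972/11339


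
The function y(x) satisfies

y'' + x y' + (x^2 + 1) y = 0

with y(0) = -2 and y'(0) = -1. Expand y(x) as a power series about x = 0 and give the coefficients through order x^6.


Ansatz: y(x) = sum_{n>=0} a_n x^n, so y'(x) = sum_{n>=1} n a_n x^(n-1) and y''(x) = sum_{n>=2} n(n-1) a_n x^(n-2).
Substitute into P(x) y'' + Q(x) y' + R(x) y = 0 with P(x) = 1, Q(x) = x, R(x) = x^2 + 1, and match powers of x.
Initial conditions: a_0 = -2, a_1 = -1.
Setting the coefficient of each power of x to zero and solving order by order (substituting the coefficients already found):
  x^0: 2 a_2 + a_0 = 0  ->  2 a_2 = -a_0 = 2  ->  a_2 = 1
  x^1: 6 a_3 + 2 a_1 = 0  ->  6 a_3 = -2 a_1 = 2  ->  a_3 = 1/3
  x^2: 12 a_4 + 3 a_2 + a_0 = 0  ->  12 a_4 = -3 a_2 - a_0 = -1  ->  a_4 = -1/12
  x^3: 20 a_5 + 4 a_3 + a_1 = 0  ->  20 a_5 = -4 a_3 - a_1 = -1/3  ->  a_5 = -1/60
  x^4: 30 a_6 + 5 a_4 + a_2 = 0  ->  30 a_6 = -5 a_4 - a_2 = -7/12  ->  a_6 = -7/360
Truncated series: y(x) = -2 - x + x^2 + (1/3) x^3 - (1/12) x^4 - (1/60) x^5 - (7/360) x^6 + O(x^7).

a_0 = -2; a_1 = -1; a_2 = 1; a_3 = 1/3; a_4 = -1/12; a_5 = -1/60; a_6 = -7/360


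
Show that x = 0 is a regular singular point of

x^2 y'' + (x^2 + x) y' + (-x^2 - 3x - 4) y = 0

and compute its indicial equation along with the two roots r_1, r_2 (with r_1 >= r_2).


Divide by x^2 to reach normal form y'' + P_1(x) y' + P_2(x) y = 0 with P_1(x) = 1 + 1/x and P_2(x) = -1 - 3/x - 4/x^2.
x = 0 is a singular point because the y'-coefficient 1 + 1/x has a pole at x = 0 and the y-coefficient -1 - 3/x - 4/x^2 has a pole at x = 0.
It is a regular singular point because x P_1(x) = p(x) = x + 1 and x^2 P_2(x) = q(x) = -x^2 - 3x - 4 are polynomials, hence analytic at x = 0.
p(0) = 1,  q(0) = -4.
Indicial equation: r(r-1) + p(0) r + q(0) = 0, i.e. r^2 + (p(0) - 1) r + q(0) = 0, i.e. r^2 - 4 = 0.
Discriminant: (0)^2 - 4(-4) = 16, so r = (0 ± 4)/2.
Solving: r_1 = 2, r_2 = -2.

indicial: r^2 - 4 = 0; roots r_1 = 2, r_2 = -2


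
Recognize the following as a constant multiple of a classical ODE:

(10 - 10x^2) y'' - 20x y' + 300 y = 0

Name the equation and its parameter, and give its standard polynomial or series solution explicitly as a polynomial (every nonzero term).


All three coefficients share the factor 10; dividing through by 10 gives  (1 - x^2) y'' - 2x y' + 30 y = 0.
This matches the Legendre equation (1 - x^2) y'' - 2x y' + n(n+1) y = 0 (note the -2x y' term) with n(n+1) = 30, so n = 5; the polynomial solution is P_5(x).
With y = sum_k a_k x^k, matching x^k gives (k+2)(k+1) a_{k+2} = [k(k+1) - n(n+1)] a_k = (k - 5)(k + 6) a_k. The right side vanishes at k = 5, so the series with the parity of 5 terminates at degree 5.
Standard normalization (P_n(1) = 1): leading coefficient (2n)!/(2^n (n!)^2) = 3628800/(32*14400) = 63/8, so a_5 = 63/8. Work downward with a_k = (k+1)(k+2) a_{k+2} / ((k - 5)(k + 6)):
  a_3 = (4)(5)(63/8) / ((3 - 5)(3 + 6)) = (315/2)/(-18) = -35/4
  a_1 = (2)(3)(-35/4) / ((1 - 5)(1 + 6)) = (-105/2)/(-28) = 15/8
Hence P_5(x) = 63 x^5/8 - 35 x^3/4 + 15 x/8.

P_5(x); series = 63 x^5/8 - 35 x^3/4 + 15 x/8


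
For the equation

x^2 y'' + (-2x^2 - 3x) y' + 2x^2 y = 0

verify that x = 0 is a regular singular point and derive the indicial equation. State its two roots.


Divide by x^2 to reach normal form y'' + P_1(x) y' + P_2(x) y = 0 with P_1(x) = -2 - 3/x and P_2(x) = 2.
x = 0 is a singular point because the y'-coefficient -2 - 3/x has a pole at x = 0.
It is a regular singular point because x P_1(x) = p(x) = -2x - 3 and x^2 P_2(x) = q(x) = 2x^2 are polynomials, hence analytic at x = 0.
p(0) = -3,  q(0) = 0.
Indicial equation: r(r-1) + p(0) r + q(0) = 0, i.e. r^2 + (p(0) - 1) r + q(0) = 0, i.e. r^2 - 4 r = 0.
Discriminant: (-4)^2 - 4(0) = 16, so r = (4 ± 4)/2.
Solving: r_1 = 4, r_2 = 0.

indicial: r^2 - 4 r = 0; roots r_1 = 4, r_2 = 0


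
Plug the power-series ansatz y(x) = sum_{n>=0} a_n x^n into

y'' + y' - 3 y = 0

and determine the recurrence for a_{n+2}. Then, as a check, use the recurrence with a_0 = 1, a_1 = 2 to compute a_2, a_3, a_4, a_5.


Substitute y = sum_n a_n x^n.
y''(x) has coefficient (n+2)(n+1) a_{n+2} at x^n;
y'(x) has coefficient (n+1) a_{n+1} at x^n;
-3 y(x) has coefficient -3 a_n at x^n.
Matching x^n: (n+2)(n+1) a_{n+2} + (n+1) a_{n+1} - 3 a_n = 0.
Thus a_{n+2} = [-(n+1) a_{n+1} + 3 a_n] / ((n+1)(n+2)).

Check with a_0 = 1, a_1 = 2 (apply the recurrence for n = 0, 1, 2, 3): a_0 = 1, a_1 = 2, a_2 = 1/2, a_3 = 5/6, a_4 = -1/12, a_5 = 17/120.

a_(n+2) = [-(n+1) a_(n+1) + 3 a_n] / ((n+1)(n+2)); check: a_0 = 1, a_1 = 2, a_2 = 1/2, a_3 = 5/6, a_4 = -1/12, a_5 = 17/120


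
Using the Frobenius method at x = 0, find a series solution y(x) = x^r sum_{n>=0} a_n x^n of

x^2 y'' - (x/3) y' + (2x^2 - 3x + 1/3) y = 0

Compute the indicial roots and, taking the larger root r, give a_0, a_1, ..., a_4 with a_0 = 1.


Write in Frobenius form y'' + (p(x)/x) y' + (q(x)/x^2) y = 0:
  p(x) = -1/3,  q(x) = 2x^2 - 3x + 1/3.
Indicial equation: r(r-1) + (-1/3) r + (1/3) = 0 -> roots r_1 = 1, r_2 = 1/3.
Take r = r_1 = 1. Let y(x) = x^r sum_{n>=0} a_n x^n with a_0 = 1.
Substitute y = x^r sum a_n x^n and match x^{r+n}. The recurrence is
  D(n) a_n - 3 a_{n-1} + 2 a_{n-2} = 0,  where D(n) = (r+n)(r+n-1) + (-1/3)(r+n) + (1/3).
  a_n = [3 a_{n-1} - 2 a_{n-2}] / D(n).
Since the indicial polynomial factors as (r - r_1)(r - r_2), D(n) = (r_1 + n - r_1)(r_1 + n - r_2) = n(n + 2/3).
Evaluating step by step (a_0 = 1):
  n = 1: D(1) = 1(1 + 2/3) = 5/3; numerator = 3(1) = 3; a_1 = (3)/(5/3) = 9/5
  n = 2: D(2) = 2(2 + 2/3) = 16/3; numerator = 3(9/5) - 2(1) = 17/5; a_2 = (17/5)/(16/3) = 51/80
  n = 3: D(3) = 3(3 + 2/3) = 11; numerator = 3(51/80) - 2(9/5) = -27/16; a_3 = (-27/16)/(11) = -27/176
  n = 4: D(4) = 4(4 + 2/3) = 56/3; numerator = 3(-27/176) - 2(51/80) = -1527/880; a_4 = (-1527/880)/(56/3) = -4581/49280

r = 1; a_0 = 1; a_1 = 9/5; a_2 = 51/80; a_3 = -27/176; a_4 = -4581/49280


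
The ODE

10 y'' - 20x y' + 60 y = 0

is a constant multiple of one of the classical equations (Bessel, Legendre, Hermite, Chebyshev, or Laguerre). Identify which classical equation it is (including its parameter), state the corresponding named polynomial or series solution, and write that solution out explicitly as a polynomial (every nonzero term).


All three coefficients share the factor 10; dividing through by 10 gives  y'' - 2x y' + 6 y = 0.
This matches the Hermite equation y'' - 2x y' + 2n y = 0 with 2n = 6, so n = 3; the polynomial solution is H_3(x).
With y = sum_k a_k x^k, matching x^k gives (k+2)(k+1) a_{k+2} = 2(k - n) a_k = 2(k - 3) a_k. The right side vanishes at k = 3, so the series with the parity of 3 terminates at degree 3.
Standard normalization: leading coefficient of H_n is 2^n, so a_3 = 2^3 = 8. Work downward with a_k = (k+1)(k+2) a_{k+2} / (2(k - n)):
  a_1 = (2)(3)(8) / (2(1 - 3)) = 48/(-4) = -12
Hence H_3(x) = 8 x^3 - 12 x.

H_3(x); series = 8 x^3 - 12 x


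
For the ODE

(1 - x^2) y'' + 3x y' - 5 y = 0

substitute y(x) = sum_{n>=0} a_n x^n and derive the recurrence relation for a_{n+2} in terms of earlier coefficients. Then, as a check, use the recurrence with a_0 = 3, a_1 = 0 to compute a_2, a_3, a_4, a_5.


Substitute y = sum_n a_n x^n.
(1 - 1 x^2) y'' contributes (n+2)(n+1) a_{n+2} - n(n-1) a_n at x^n.
3 x y'(x) contributes 3 n a_n at x^n.
-5 y(x) contributes -5 a_n at x^n.
Matching x^n: (n+2)(n+1) a_{n+2} + (-n(n-1) + 3 n - 5) a_n = 0.
Thus a_{n+2} = (n(n-1) - 3 n + 5) / ((n+1)(n+2)) * a_n.

Check with a_0 = 3, a_1 = 0 (apply the recurrence for n = 0, 1, 2, 3): a_0 = 3, a_1 = 0, a_2 = 15/2, a_3 = 0, a_4 = 5/8, a_5 = 0.

a_(n+2) = (n(n-1) - 3 n + 5) / ((n+1)(n+2)) * a_n; check: a_0 = 3, a_1 = 0, a_2 = 15/2, a_3 = 0, a_4 = 5/8, a_5 = 0


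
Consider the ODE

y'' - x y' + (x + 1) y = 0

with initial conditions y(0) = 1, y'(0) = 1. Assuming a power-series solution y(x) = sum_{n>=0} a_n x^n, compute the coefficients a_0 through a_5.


Ansatz: y(x) = sum_{n>=0} a_n x^n, so y'(x) = sum_{n>=1} n a_n x^(n-1) and y''(x) = sum_{n>=2} n(n-1) a_n x^(n-2).
Substitute into P(x) y'' + Q(x) y' + R(x) y = 0 with P(x) = 1, Q(x) = -x, R(x) = x + 1, and match powers of x.
Initial conditions: a_0 = 1, a_1 = 1.
Setting the coefficient of each power of x to zero and solving order by order (substituting the coefficients already found):
  x^0: 2 a_2 + a_0 = 0  ->  2 a_2 = -a_0 = -1  ->  a_2 = -1/2
  x^1: 6 a_3 + a_0 = 0  ->  6 a_3 = -a_0 = -1  ->  a_3 = -1/6
  x^2: 12 a_4 - a_2 + a_1 = 0  ->  12 a_4 = a_2 - a_1 = -3/2  ->  a_4 = -1/8
  x^3: 20 a_5 - 2 a_3 + a_2 = 0  ->  20 a_5 = 2 a_3 - a_2 = 1/6  ->  a_5 = 1/120
Truncated series: y(x) = 1 + x - (1/2) x^2 - (1/6) x^3 - (1/8) x^4 + (1/120) x^5 + O(x^6).

a_0 = 1; a_1 = 1; a_2 = -1/2; a_3 = -1/6; a_4 = -1/8; a_5 = 1/120


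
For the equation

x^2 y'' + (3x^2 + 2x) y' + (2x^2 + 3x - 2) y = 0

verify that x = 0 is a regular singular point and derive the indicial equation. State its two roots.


Divide by x^2 to reach normal form y'' + P_1(x) y' + P_2(x) y = 0 with P_1(x) = 3 + 2/x and P_2(x) = 2 + 3/x - 2/x^2.
x = 0 is a singular point because the y'-coefficient 3 + 2/x has a pole at x = 0 and the y-coefficient 2 + 3/x - 2/x^2 has a pole at x = 0.
It is a regular singular point because x P_1(x) = p(x) = 3x + 2 and x^2 P_2(x) = q(x) = 2x^2 + 3x - 2 are polynomials, hence analytic at x = 0.
p(0) = 2,  q(0) = -2.
Indicial equation: r(r-1) + p(0) r + q(0) = 0, i.e. r^2 + (p(0) - 1) r + q(0) = 0, i.e. r^2 + 1 r - 2 = 0.
Discriminant: (1)^2 - 4(-2) = 9, so r = (-1 ± 3)/2.
Solving: r_1 = 1, r_2 = -2.

indicial: r^2 + 1 r - 2 = 0; roots r_1 = 1, r_2 = -2


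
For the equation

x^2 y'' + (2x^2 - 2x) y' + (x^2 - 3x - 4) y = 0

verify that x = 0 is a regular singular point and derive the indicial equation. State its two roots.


Divide by x^2 to reach normal form y'' + P_1(x) y' + P_2(x) y = 0 with P_1(x) = 2 - 2/x and P_2(x) = 1 - 3/x - 4/x^2.
x = 0 is a singular point because the y'-coefficient 2 - 2/x has a pole at x = 0 and the y-coefficient 1 - 3/x - 4/x^2 has a pole at x = 0.
It is a regular singular point because x P_1(x) = p(x) = 2x - 2 and x^2 P_2(x) = q(x) = x^2 - 3x - 4 are polynomials, hence analytic at x = 0.
p(0) = -2,  q(0) = -4.
Indicial equation: r(r-1) + p(0) r + q(0) = 0, i.e. r^2 + (p(0) - 1) r + q(0) = 0, i.e. r^2 - 3 r - 4 = 0.
Discriminant: (-3)^2 - 4(-4) = 25, so r = (3 ± 5)/2.
Solving: r_1 = 4, r_2 = -1.

indicial: r^2 - 3 r - 4 = 0; roots r_1 = 4, r_2 = -1


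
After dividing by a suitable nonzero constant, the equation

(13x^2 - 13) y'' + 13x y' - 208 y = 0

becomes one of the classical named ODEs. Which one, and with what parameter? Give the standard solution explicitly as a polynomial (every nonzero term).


All three coefficients share the factor -13; dividing through by -13 gives  (1 - x^2) y'' - x y' + 16 y = 0.
This matches the Chebyshev equation (1 - x^2) y'' - x y' + n^2 y = 0 (note the -x y' term, not -2x y') with n^2 = 16, so n = 4; the polynomial solution is T_4(x).
With y = sum_k a_k x^k, matching x^k gives (k+2)(k+1) a_{k+2} = (k^2 - n^2) a_k = (k - 4)(k + 4) a_k. The right side vanishes at k = 4, so the series with the parity of 4 terminates at degree 4.
Standard normalization: leading coefficient of T_n is 2^(n-1), so a_4 = 2^3 = 8. Work downward with a_k = (k+1)(k+2) a_{k+2} / ((k - 4)(k + 4)):
  a_2 = (3)(4)(8) / ((2 - 4)(2 + 4)) = 96/(-12) = -8
  a_0 = (1)(2)(-8) / ((0 - 4)(0 + 4)) = -16/(-16) = 1
Hence T_4(x) = 8 x^4 - 8 x^2 + 1.

T_4(x); series = 8 x^4 - 8 x^2 + 1


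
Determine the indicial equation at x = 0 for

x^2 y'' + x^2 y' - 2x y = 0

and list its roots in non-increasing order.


Divide by x^2 to reach normal form y'' + P_1(x) y' + P_2(x) y = 0 with P_1(x) = 1 and P_2(x) = -2/x.
x = 0 is a singular point because the y-coefficient -2/x has a pole at x = 0.
It is a regular singular point because x P_1(x) = p(x) = x and x^2 P_2(x) = q(x) = -2x are polynomials, hence analytic at x = 0.
p(0) = 0,  q(0) = 0.
Indicial equation: r(r-1) + p(0) r + q(0) = 0, i.e. r^2 + (p(0) - 1) r + q(0) = 0, i.e. r^2 - 1 r = 0.
Discriminant: (-1)^2 - 4(0) = 1, so r = (1 ± 1)/2.
Solving: r_1 = 1, r_2 = 0.

indicial: r^2 - 1 r = 0; roots r_1 = 1, r_2 = 0


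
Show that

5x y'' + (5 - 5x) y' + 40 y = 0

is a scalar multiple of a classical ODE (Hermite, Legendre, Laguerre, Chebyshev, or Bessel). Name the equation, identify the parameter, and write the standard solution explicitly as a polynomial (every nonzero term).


All three coefficients share the factor 5; dividing through by 5 gives  x y'' + (1 - x) y' + 8 y = 0.
This matches the Laguerre equation x y'' + (1 - x) y' + n y = 0 with n = 8; the polynomial solution is L_8(x).
With y = sum_k a_k x^k, matching x^k gives (k+1)k a_{k+1} + (k+1) a_{k+1} - k a_k + n a_k = 0, i.e. (k+1)^2 a_{k+1} = (k - n) a_k = (k - 8) a_k. The right side vanishes at k = 8, so the series terminates at degree 8.
Standard normalization L_n(0) = 1 gives a_0 = 1. Work upward with a_{k+1} = (k - 8) a_k / (k+1)^2:
  a_1 = (0 - 8)(1) / 1^2 = -8/1 = -8
  a_2 = (1 - 8)(-8) / 2^2 = 56/4 = 14
  a_3 = (2 - 8)(14) / 3^2 = -84/9 = -28/3
  a_4 = (3 - 8)(-28/3) / 4^2 = (140/3)/16 = 35/12
  a_5 = (4 - 8)(35/12) / 5^2 = (-35/3)/25 = -7/15
  a_6 = (5 - 8)(-7/15) / 6^2 = (7/5)/36 = 7/180
  a_7 = (6 - 8)(7/180) / 7^2 = (-7/90)/49 = -1/630
  a_8 = (7 - 8)(-1/630) / 8^2 = (1/630)/64 = 1/40320
Hence L_8(x) = x^8/40320 - x^7/630 + 7 x^6/180 - 7 x^5/15 + 35 x^4/12 - 28 x^3/3 + 14 x^2 - 8 x + 1.

L_8(x); series = x^8/40320 - x^7/630 + 7 x^6/180 - 7 x^5/15 + 35 x^4/12 - 28 x^3/3 + 14 x^2 - 8 x + 1


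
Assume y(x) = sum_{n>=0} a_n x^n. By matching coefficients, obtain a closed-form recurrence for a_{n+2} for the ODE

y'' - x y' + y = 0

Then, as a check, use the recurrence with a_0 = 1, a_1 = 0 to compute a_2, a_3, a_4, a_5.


Substitute y = sum_n a_n x^n.
y''(x) has coefficient (n+2)(n+1) a_{n+2} at x^n;
-x y'(x) has coefficient -n a_n at x^n (shift);
y(x) has coefficient 1 a_n at x^n.
Matching x^n: (n+2)(n+1) a_{n+2} + (-n + 1) a_n = 0.
Thus a_{n+2} = (n - 1) / ((n+1)(n+2)) * a_n.

Check with a_0 = 1, a_1 = 0 (apply the recurrence for n = 0, 1, 2, 3): a_0 = 1, a_1 = 0, a_2 = -1/2, a_3 = 0, a_4 = -1/24, a_5 = 0.

a_(n+2) = (n - 1) / ((n+1)(n+2)) * a_n; check: a_0 = 1, a_1 = 0, a_2 = -1/2, a_3 = 0, a_4 = -1/24, a_5 = 0


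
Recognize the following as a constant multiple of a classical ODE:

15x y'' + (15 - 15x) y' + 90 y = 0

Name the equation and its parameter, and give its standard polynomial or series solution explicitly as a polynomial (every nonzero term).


All three coefficients share the factor 15; dividing through by 15 gives  x y'' + (1 - x) y' + 6 y = 0.
This matches the Laguerre equation x y'' + (1 - x) y' + n y = 0 with n = 6; the polynomial solution is L_6(x).
With y = sum_k a_k x^k, matching x^k gives (k+1)k a_{k+1} + (k+1) a_{k+1} - k a_k + n a_k = 0, i.e. (k+1)^2 a_{k+1} = (k - n) a_k = (k - 6) a_k. The right side vanishes at k = 6, so the series terminates at degree 6.
Standard normalization L_n(0) = 1 gives a_0 = 1. Work upward with a_{k+1} = (k - 6) a_k / (k+1)^2:
  a_1 = (0 - 6)(1) / 1^2 = -6/1 = -6
  a_2 = (1 - 6)(-6) / 2^2 = 30/4 = 15/2
  a_3 = (2 - 6)(15/2) / 3^2 = -30/9 = -10/3
  a_4 = (3 - 6)(-10/3) / 4^2 = 10/16 = 5/8
  a_5 = (4 - 6)(5/8) / 5^2 = (-5/4)/25 = -1/20
  a_6 = (5 - 6)(-1/20) / 6^2 = (1/20)/36 = 1/720
Hence L_6(x) = x^6/720 - x^5/20 + 5 x^4/8 - 10 x^3/3 + 15 x^2/2 - 6 x + 1.

L_6(x); series = x^6/720 - x^5/20 + 5 x^4/8 - 10 x^3/3 + 15 x^2/2 - 6 x + 1


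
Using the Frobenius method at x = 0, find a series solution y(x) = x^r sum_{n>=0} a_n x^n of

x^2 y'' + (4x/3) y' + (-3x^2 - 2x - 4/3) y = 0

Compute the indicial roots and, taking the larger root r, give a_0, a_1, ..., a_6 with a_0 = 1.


Write in Frobenius form y'' + (p(x)/x) y' + (q(x)/x^2) y = 0:
  p(x) = 4/3,  q(x) = -3x^2 - 2x - 4/3.
Indicial equation: r(r-1) + (4/3) r + (-4/3) = 0 -> roots r_1 = 1, r_2 = -4/3.
Take r = r_1 = 1. Let y(x) = x^r sum_{n>=0} a_n x^n with a_0 = 1.
Substitute y = x^r sum a_n x^n and match x^{r+n}. The recurrence is
  D(n) a_n - 2 a_{n-1} - 3 a_{n-2} = 0,  where D(n) = (r+n)(r+n-1) + (4/3)(r+n) + (-4/3).
  a_n = [2 a_{n-1} + 3 a_{n-2}] / D(n).
Since the indicial polynomial factors as (r - r_1)(r - r_2), D(n) = (r_1 + n - r_1)(r_1 + n - r_2) = n(n + 7/3).
Evaluating step by step (a_0 = 1):
  n = 1: D(1) = 1(1 + 7/3) = 10/3; numerator = 2(1) = 2; a_1 = (2)/(10/3) = 3/5
  n = 2: D(2) = 2(2 + 7/3) = 26/3; numerator = 2(3/5) + 3(1) = 21/5; a_2 = (21/5)/(26/3) = 63/130
  n = 3: D(3) = 3(3 + 7/3) = 16; numerator = 2(63/130) + 3(3/5) = 36/13; a_3 = (36/13)/(16) = 9/52
  n = 4: D(4) = 4(4 + 7/3) = 76/3; numerator = 2(9/52) + 3(63/130) = 9/5; a_4 = (9/5)/(76/3) = 27/380
  n = 5: D(5) = 5(5 + 7/3) = 110/3; numerator = 2(27/380) + 3(9/52) = 3267/4940; a_5 = (3267/4940)/(110/3) = 891/49400
  n = 6: D(6) = 6(6 + 7/3) = 50; numerator = 2(891/49400) + 3(27/380) = 81/325; a_6 = (81/325)/(50) = 81/16250

r = 1; a_0 = 1; a_1 = 3/5; a_2 = 63/130; a_3 = 9/52; a_4 = 27/380; a_5 = 891/49400; a_6 = 81/16250


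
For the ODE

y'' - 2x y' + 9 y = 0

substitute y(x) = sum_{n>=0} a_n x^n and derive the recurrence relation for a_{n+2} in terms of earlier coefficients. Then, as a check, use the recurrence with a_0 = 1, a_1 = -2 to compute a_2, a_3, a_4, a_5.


Substitute y = sum_n a_n x^n.
y''(x) has coefficient (n+2)(n+1) a_{n+2} at x^n;
-2 x y'(x) has coefficient -2 n a_n at x^n (shift);
9 y(x) has coefficient 9 a_n at x^n.
Matching x^n: (n+2)(n+1) a_{n+2} + (-2n + 9) a_n = 0.
Thus a_{n+2} = (2n - 9) / ((n+1)(n+2)) * a_n.

Check with a_0 = 1, a_1 = -2 (apply the recurrence for n = 0, 1, 2, 3): a_0 = 1, a_1 = -2, a_2 = -9/2, a_3 = 7/3, a_4 = 15/8, a_5 = -7/20.

a_(n+2) = (2n - 9) / ((n+1)(n+2)) * a_n; check: a_0 = 1, a_1 = -2, a_2 = -9/2, a_3 = 7/3, a_4 = 15/8, a_5 = -7/20


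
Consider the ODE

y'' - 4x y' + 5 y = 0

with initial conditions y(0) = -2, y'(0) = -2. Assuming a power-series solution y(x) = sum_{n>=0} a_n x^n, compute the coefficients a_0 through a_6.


Ansatz: y(x) = sum_{n>=0} a_n x^n, so y'(x) = sum_{n>=1} n a_n x^(n-1) and y''(x) = sum_{n>=2} n(n-1) a_n x^(n-2).
Substitute into P(x) y'' + Q(x) y' + R(x) y = 0 with P(x) = 1, Q(x) = -4x, R(x) = 5, and match powers of x.
Initial conditions: a_0 = -2, a_1 = -2.
Setting the coefficient of each power of x to zero and solving order by order (substituting the coefficients already found):
  x^0: 2 a_2 + 5 a_0 = 0  ->  2 a_2 = -5 a_0 = 10  ->  a_2 = 5
  x^1: 6 a_3 + a_1 = 0  ->  6 a_3 = -a_1 = 2  ->  a_3 = 1/3
  x^2: 12 a_4 - 3 a_2 = 0  ->  12 a_4 = 3 a_2 = 15  ->  a_4 = 5/4
  x^3: 20 a_5 - 7 a_3 = 0  ->  20 a_5 = 7 a_3 = 7/3  ->  a_5 = 7/60
  x^4: 30 a_6 - 11 a_4 = 0  ->  30 a_6 = 11 a_4 = 55/4  ->  a_6 = 11/24
Truncated series: y(x) = -2 - 2 x + 5 x^2 + (1/3) x^3 + (5/4) x^4 + (7/60) x^5 + (11/24) x^6 + O(x^7).

a_0 = -2; a_1 = -2; a_2 = 5; a_3 = 1/3; a_4 = 5/4; a_5 = 7/60; a_6 = 11/24


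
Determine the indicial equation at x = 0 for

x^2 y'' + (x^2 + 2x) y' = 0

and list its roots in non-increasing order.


Divide by x^2 to reach normal form y'' + P_1(x) y' + P_2(x) y = 0 with P_1(x) = 1 + 2/x and P_2(x) = 0.
x = 0 is a singular point because the y'-coefficient 1 + 2/x has a pole at x = 0.
It is a regular singular point because x P_1(x) = p(x) = x + 2 and x^2 P_2(x) = q(x) = 0 are polynomials, hence analytic at x = 0.
p(0) = 2,  q(0) = 0.
Indicial equation: r(r-1) + p(0) r + q(0) = 0, i.e. r^2 + (p(0) - 1) r + q(0) = 0, i.e. r^2 + 1 r = 0.
Discriminant: (1)^2 - 4(0) = 1, so r = (-1 ± 1)/2.
Solving: r_1 = 0, r_2 = -1.

indicial: r^2 + 1 r = 0; roots r_1 = 0, r_2 = -1


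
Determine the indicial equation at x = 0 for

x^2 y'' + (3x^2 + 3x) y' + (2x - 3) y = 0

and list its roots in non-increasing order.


Divide by x^2 to reach normal form y'' + P_1(x) y' + P_2(x) y = 0 with P_1(x) = 3 + 3/x and P_2(x) = 2/x - 3/x^2.
x = 0 is a singular point because the y'-coefficient 3 + 3/x has a pole at x = 0 and the y-coefficient 2/x - 3/x^2 has a pole at x = 0.
It is a regular singular point because x P_1(x) = p(x) = 3x + 3 and x^2 P_2(x) = q(x) = 2x - 3 are polynomials, hence analytic at x = 0.
p(0) = 3,  q(0) = -3.
Indicial equation: r(r-1) + p(0) r + q(0) = 0, i.e. r^2 + (p(0) - 1) r + q(0) = 0, i.e. r^2 + 2 r - 3 = 0.
Discriminant: (2)^2 - 4(-3) = 16, so r = (-2 ± 4)/2.
Solving: r_1 = 1, r_2 = -3.

indicial: r^2 + 2 r - 3 = 0; roots r_1 = 1, r_2 = -3


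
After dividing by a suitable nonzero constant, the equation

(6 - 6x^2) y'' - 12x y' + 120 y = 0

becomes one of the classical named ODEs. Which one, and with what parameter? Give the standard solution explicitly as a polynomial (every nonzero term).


All three coefficients share the factor 6; dividing through by 6 gives  (1 - x^2) y'' - 2x y' + 20 y = 0.
This matches the Legendre equation (1 - x^2) y'' - 2x y' + n(n+1) y = 0 (note the -2x y' term) with n(n+1) = 20, so n = 4; the polynomial solution is P_4(x).
With y = sum_k a_k x^k, matching x^k gives (k+2)(k+1) a_{k+2} = [k(k+1) - n(n+1)] a_k = (k - 4)(k + 5) a_k. The right side vanishes at k = 4, so the series with the parity of 4 terminates at degree 4.
Standard normalization (P_n(1) = 1): leading coefficient (2n)!/(2^n (n!)^2) = 40320/(16*576) = 35/8, so a_4 = 35/8. Work downward with a_k = (k+1)(k+2) a_{k+2} / ((k - 4)(k + 5)):
  a_2 = (3)(4)(35/8) / ((2 - 4)(2 + 5)) = (105/2)/(-14) = -15/4
  a_0 = (1)(2)(-15/4) / ((0 - 4)(0 + 5)) = (-15/2)/(-20) = 3/8
Hence P_4(x) = 35 x^4/8 - 15 x^2/4 + 3/8.

P_4(x); series = 35 x^4/8 - 15 x^2/4 + 3/8


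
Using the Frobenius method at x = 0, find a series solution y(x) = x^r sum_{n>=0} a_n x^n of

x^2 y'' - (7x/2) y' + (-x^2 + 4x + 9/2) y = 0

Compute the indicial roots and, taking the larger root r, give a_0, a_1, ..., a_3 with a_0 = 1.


Write in Frobenius form y'' + (p(x)/x) y' + (q(x)/x^2) y = 0:
  p(x) = -7/2,  q(x) = -x^2 + 4x + 9/2.
Indicial equation: r(r-1) + (-7/2) r + (9/2) = 0 -> roots r_1 = 3, r_2 = 3/2.
Take r = r_1 = 3. Let y(x) = x^r sum_{n>=0} a_n x^n with a_0 = 1.
Substitute y = x^r sum a_n x^n and match x^{r+n}. The recurrence is
  D(n) a_n + 4 a_{n-1} - 1 a_{n-2} = 0,  where D(n) = (r+n)(r+n-1) + (-7/2)(r+n) + (9/2).
  a_n = [-4 a_{n-1} + 1 a_{n-2}] / D(n).
Since the indicial polynomial factors as (r - r_1)(r - r_2), D(n) = (r_1 + n - r_1)(r_1 + n - r_2) = n(n + 3/2).
Evaluating step by step (a_0 = 1):
  n = 1: D(1) = 1(1 + 3/2) = 5/2; numerator = -4(1) = -4; a_1 = (-4)/(5/2) = -8/5
  n = 2: D(2) = 2(2 + 3/2) = 7; numerator = -4(-8/5) + 1(1) = 37/5; a_2 = (37/5)/(7) = 37/35
  n = 3: D(3) = 3(3 + 3/2) = 27/2; numerator = -4(37/35) + 1(-8/5) = -204/35; a_3 = (-204/35)/(27/2) = -136/315

r = 3; a_0 = 1; a_1 = -8/5; a_2 = 37/35; a_3 = -136/315


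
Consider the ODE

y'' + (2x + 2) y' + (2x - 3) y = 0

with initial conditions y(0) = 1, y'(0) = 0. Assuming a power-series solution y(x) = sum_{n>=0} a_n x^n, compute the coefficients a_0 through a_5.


Ansatz: y(x) = sum_{n>=0} a_n x^n, so y'(x) = sum_{n>=1} n a_n x^(n-1) and y''(x) = sum_{n>=2} n(n-1) a_n x^(n-2).
Substitute into P(x) y'' + Q(x) y' + R(x) y = 0 with P(x) = 1, Q(x) = 2x + 2, R(x) = 2x - 3, and match powers of x.
Initial conditions: a_0 = 1, a_1 = 0.
Setting the coefficient of each power of x to zero and solving order by order (substituting the coefficients already found):
  x^0: 2 a_2 + 2 a_1 - 3 a_0 = 0  ->  2 a_2 = -2 a_1 + 3 a_0 = 3  ->  a_2 = 3/2
  x^1: 6 a_3 + 4 a_2 - a_1 + 2 a_0 = 0  ->  6 a_3 = -4 a_2 + a_1 - 2 a_0 = -8  ->  a_3 = -4/3
  x^2: 12 a_4 + 6 a_3 + a_2 + 2 a_1 = 0  ->  12 a_4 = -6 a_3 - a_2 - 2 a_1 = 13/2  ->  a_4 = 13/24
  x^3: 20 a_5 + 8 a_4 + 3 a_3 + 2 a_2 = 0  ->  20 a_5 = -8 a_4 - 3 a_3 - 2 a_2 = -10/3  ->  a_5 = -1/6
Truncated series: y(x) = 1 + (3/2) x^2 - (4/3) x^3 + (13/24) x^4 - (1/6) x^5 + O(x^6).

a_0 = 1; a_1 = 0; a_2 = 3/2; a_3 = -4/3; a_4 = 13/24; a_5 = -1/6


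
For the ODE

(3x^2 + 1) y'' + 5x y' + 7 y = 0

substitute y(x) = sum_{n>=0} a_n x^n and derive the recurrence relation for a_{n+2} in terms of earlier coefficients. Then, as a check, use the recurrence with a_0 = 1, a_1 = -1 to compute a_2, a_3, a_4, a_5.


Substitute y = sum_n a_n x^n.
(1 + 3 x^2) y'' contributes (n+2)(n+1) a_{n+2} + 3 n(n-1) a_n at x^n.
5 x y'(x) contributes 5 n a_n at x^n.
7 y(x) contributes 7 a_n at x^n.
Matching x^n: (n+2)(n+1) a_{n+2} + (3 n(n-1) + 5 n + 7) a_n = 0.
Thus a_{n+2} = (-3 n(n-1) - 5 n - 7) / ((n+1)(n+2)) * a_n.

Check with a_0 = 1, a_1 = -1 (apply the recurrence for n = 0, 1, 2, 3): a_0 = 1, a_1 = -1, a_2 = -7/2, a_3 = 2, a_4 = 161/24, a_5 = -4.

a_(n+2) = (-3 n(n-1) - 5 n - 7) / ((n+1)(n+2)) * a_n; check: a_0 = 1, a_1 = -1, a_2 = -7/2, a_3 = 2, a_4 = 161/24, a_5 = -4


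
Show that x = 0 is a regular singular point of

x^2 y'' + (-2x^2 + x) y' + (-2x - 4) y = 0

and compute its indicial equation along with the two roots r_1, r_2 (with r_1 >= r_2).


Divide by x^2 to reach normal form y'' + P_1(x) y' + P_2(x) y = 0 with P_1(x) = -2 + 1/x and P_2(x) = -2/x - 4/x^2.
x = 0 is a singular point because the y'-coefficient -2 + 1/x has a pole at x = 0 and the y-coefficient -2/x - 4/x^2 has a pole at x = 0.
It is a regular singular point because x P_1(x) = p(x) = 1 - 2x and x^2 P_2(x) = q(x) = -2x - 4 are polynomials, hence analytic at x = 0.
p(0) = 1,  q(0) = -4.
Indicial equation: r(r-1) + p(0) r + q(0) = 0, i.e. r^2 + (p(0) - 1) r + q(0) = 0, i.e. r^2 - 4 = 0.
Discriminant: (0)^2 - 4(-4) = 16, so r = (0 ± 4)/2.
Solving: r_1 = 2, r_2 = -2.

indicial: r^2 - 4 = 0; roots r_1 = 2, r_2 = -2


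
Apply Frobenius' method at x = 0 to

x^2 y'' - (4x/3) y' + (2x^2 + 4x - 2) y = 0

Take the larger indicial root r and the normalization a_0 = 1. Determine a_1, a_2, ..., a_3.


Write in Frobenius form y'' + (p(x)/x) y' + (q(x)/x^2) y = 0:
  p(x) = -4/3,  q(x) = 2x^2 + 4x - 2.
Indicial equation: r(r-1) + (-4/3) r + (-2) = 0 -> roots r_1 = 3, r_2 = -2/3.
Take r = r_1 = 3. Let y(x) = x^r sum_{n>=0} a_n x^n with a_0 = 1.
Substitute y = x^r sum a_n x^n and match x^{r+n}. The recurrence is
  D(n) a_n + 4 a_{n-1} + 2 a_{n-2} = 0,  where D(n) = (r+n)(r+n-1) + (-4/3)(r+n) + (-2).
  a_n = [-4 a_{n-1} - 2 a_{n-2}] / D(n).
Since the indicial polynomial factors as (r - r_1)(r - r_2), D(n) = (r_1 + n - r_1)(r_1 + n - r_2) = n(n + 11/3).
Evaluating step by step (a_0 = 1):
  n = 1: D(1) = 1(1 + 11/3) = 14/3; numerator = -4(1) = -4; a_1 = (-4)/(14/3) = -6/7
  n = 2: D(2) = 2(2 + 11/3) = 34/3; numerator = -4(-6/7) - 2(1) = 10/7; a_2 = (10/7)/(34/3) = 15/119
  n = 3: D(3) = 3(3 + 11/3) = 20; numerator = -4(15/119) - 2(-6/7) = 144/119; a_3 = (144/119)/(20) = 36/595

r = 3; a_0 = 1; a_1 = -6/7; a_2 = 15/119; a_3 = 36/595


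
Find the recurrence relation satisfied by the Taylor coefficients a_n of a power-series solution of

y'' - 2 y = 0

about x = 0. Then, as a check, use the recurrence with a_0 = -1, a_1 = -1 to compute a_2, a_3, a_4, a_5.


Substitute y = sum_n a_n x^n into y'' + (const) y = 0.
y''(x) = sum_{n>=0} (n+2)(n+1) a_{n+2} x^n.
The ODE becomes sum_n [(n+2)(n+1) a_{n+2} - 2 a_n] x^n = 0.
Setting each coefficient to zero gives the recurrence:
  (n+2)(n+1) a_{n+2} - 2 a_n = 0,
  a_{n+2} = 2 / ((n+1)(n+2)) a_n.

Check with a_0 = -1, a_1 = -1 (apply the recurrence for n = 0, 1, 2, 3): a_0 = -1, a_1 = -1, a_2 = -1, a_3 = -1/3, a_4 = -1/6, a_5 = -1/30.

a_{n+2} = 2/((n+1)(n+2)) * a_n; check: a_0 = -1, a_1 = -1, a_2 = -1, a_3 = -1/3, a_4 = -1/6, a_5 = -1/30


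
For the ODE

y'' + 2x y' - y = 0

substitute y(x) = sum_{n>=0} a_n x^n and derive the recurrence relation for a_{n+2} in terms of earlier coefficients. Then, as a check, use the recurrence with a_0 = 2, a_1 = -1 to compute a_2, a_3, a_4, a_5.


Substitute y = sum_n a_n x^n.
y''(x) has coefficient (n+2)(n+1) a_{n+2} at x^n;
2 x y'(x) has coefficient 2 n a_n at x^n (shift);
-y(x) has coefficient -1 a_n at x^n.
Matching x^n: (n+2)(n+1) a_{n+2} + (2n - 1) a_n = 0.
Thus a_{n+2} = (-2n + 1) / ((n+1)(n+2)) * a_n.

Check with a_0 = 2, a_1 = -1 (apply the recurrence for n = 0, 1, 2, 3): a_0 = 2, a_1 = -1, a_2 = 1, a_3 = 1/6, a_4 = -1/4, a_5 = -1/24.

a_(n+2) = (-2n + 1) / ((n+1)(n+2)) * a_n; check: a_0 = 2, a_1 = -1, a_2 = 1, a_3 = 1/6, a_4 = -1/4, a_5 = -1/24


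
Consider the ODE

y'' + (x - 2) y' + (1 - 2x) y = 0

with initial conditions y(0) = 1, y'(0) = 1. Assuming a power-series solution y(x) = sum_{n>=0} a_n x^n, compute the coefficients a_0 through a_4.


Ansatz: y(x) = sum_{n>=0} a_n x^n, so y'(x) = sum_{n>=1} n a_n x^(n-1) and y''(x) = sum_{n>=2} n(n-1) a_n x^(n-2).
Substitute into P(x) y'' + Q(x) y' + R(x) y = 0 with P(x) = 1, Q(x) = x - 2, R(x) = 1 - 2x, and match powers of x.
Initial conditions: a_0 = 1, a_1 = 1.
Setting the coefficient of each power of x to zero and solving order by order (substituting the coefficients already found):
  x^0: 2 a_2 - 2 a_1 + a_0 = 0  ->  2 a_2 = 2 a_1 - a_0 = 1  ->  a_2 = 1/2
  x^1: 6 a_3 - 4 a_2 + 2 a_1 - 2 a_0 = 0  ->  6 a_3 = 4 a_2 - 2 a_1 + 2 a_0 = 2  ->  a_3 = 1/3
  x^2: 12 a_4 - 6 a_3 + 3 a_2 - 2 a_1 = 0  ->  12 a_4 = 6 a_3 - 3 a_2 + 2 a_1 = 5/2  ->  a_4 = 5/24
Truncated series: y(x) = 1 + x + (1/2) x^2 + (1/3) x^3 + (5/24) x^4 + O(x^5).

a_0 = 1; a_1 = 1; a_2 = 1/2; a_3 = 1/3; a_4 = 5/24


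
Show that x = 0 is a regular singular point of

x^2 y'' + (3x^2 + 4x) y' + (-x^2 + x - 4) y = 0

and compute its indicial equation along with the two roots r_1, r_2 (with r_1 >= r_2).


Divide by x^2 to reach normal form y'' + P_1(x) y' + P_2(x) y = 0 with P_1(x) = 3 + 4/x and P_2(x) = -1 + 1/x - 4/x^2.
x = 0 is a singular point because the y'-coefficient 3 + 4/x has a pole at x = 0 and the y-coefficient -1 + 1/x - 4/x^2 has a pole at x = 0.
It is a regular singular point because x P_1(x) = p(x) = 3x + 4 and x^2 P_2(x) = q(x) = -x^2 + x - 4 are polynomials, hence analytic at x = 0.
p(0) = 4,  q(0) = -4.
Indicial equation: r(r-1) + p(0) r + q(0) = 0, i.e. r^2 + (p(0) - 1) r + q(0) = 0, i.e. r^2 + 3 r - 4 = 0.
Discriminant: (3)^2 - 4(-4) = 25, so r = (-3 ± 5)/2.
Solving: r_1 = 1, r_2 = -4.

indicial: r^2 + 3 r - 4 = 0; roots r_1 = 1, r_2 = -4
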